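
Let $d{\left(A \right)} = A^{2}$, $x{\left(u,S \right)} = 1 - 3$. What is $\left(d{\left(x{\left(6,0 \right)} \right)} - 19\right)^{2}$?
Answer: $225$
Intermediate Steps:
$x{\left(u,S \right)} = -2$ ($x{\left(u,S \right)} = 1 - 3 = -2$)
$\left(d{\left(x{\left(6,0 \right)} \right)} - 19\right)^{2} = \left(\left(-2\right)^{2} - 19\right)^{2} = \left(4 - 19\right)^{2} = \left(-15\right)^{2} = 225$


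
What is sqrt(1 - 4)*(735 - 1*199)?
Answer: 536*I*sqrt(3) ≈ 928.38*I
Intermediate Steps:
sqrt(1 - 4)*(735 - 1*199) = sqrt(-3)*(735 - 199) = (I*sqrt(3))*536 = 536*I*sqrt(3)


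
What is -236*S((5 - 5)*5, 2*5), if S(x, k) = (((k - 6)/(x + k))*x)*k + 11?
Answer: -2596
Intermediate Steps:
S(x, k) = 11 + k*x*(-6 + k)/(k + x) (S(x, k) = (((-6 + k)/(k + x))*x)*k + 11 = (x*(-6 + k)/(k + x))*k + 11 = k*x*(-6 + k)/(k + x) + 11 = 11 + k*x*(-6 + k)/(k + x))
-236*S((5 - 5)*5, 2*5) = -236*(11*(2*5) + 11*((5 - 5)*5) + ((5 - 5)*5)*(2*5)**2 - 6*2*5*(5 - 5)*5)/(2*5 + (5 - 5)*5) = -236*(11*10 + 11*(0*5) + (0*5)*10**2 - 6*10*0*5)/(10 + 0*5) = -236*(110 + 11*0 + 0*100 - 6*10*0)/(10 + 0) = -236*(110 + 0 + 0 + 0)/10 = -118*110/5 = -236*11 = -2596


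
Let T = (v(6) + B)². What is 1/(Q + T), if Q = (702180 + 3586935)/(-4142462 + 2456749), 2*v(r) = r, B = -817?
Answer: 1685713/1116942401833 ≈ 1.5092e-6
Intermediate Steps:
v(r) = r/2
Q = -4289115/1685713 (Q = 4289115/(-1685713) = 4289115*(-1/1685713) = -4289115/1685713 ≈ -2.5444)
T = 662596 (T = ((½)*6 - 817)² = (3 - 817)² = (-814)² = 662596)
1/(Q + T) = 1/(-4289115/1685713 + 662596) = 1/(1116942401833/1685713) = 1685713/1116942401833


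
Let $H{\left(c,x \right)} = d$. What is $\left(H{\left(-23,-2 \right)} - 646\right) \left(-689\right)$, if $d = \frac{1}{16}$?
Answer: $\frac{7120815}{16} \approx 4.4505 \cdot 10^{5}$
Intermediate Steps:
$d = \frac{1}{16} \approx 0.0625$
$H{\left(c,x \right)} = \frac{1}{16}$
$\left(H{\left(-23,-2 \right)} - 646\right) \left(-689\right) = \left(\frac{1}{16} - 646\right) \left(-689\right) = \left(- \frac{10335}{16}\right) \left(-689\right) = \frac{7120815}{16}$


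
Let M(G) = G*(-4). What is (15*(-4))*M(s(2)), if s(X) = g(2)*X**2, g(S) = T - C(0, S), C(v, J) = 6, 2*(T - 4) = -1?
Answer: -2400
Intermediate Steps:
T = 7/2 (T = 4 + (1/2)*(-1) = 4 - 1/2 = 7/2 ≈ 3.5000)
g(S) = -5/2 (g(S) = 7/2 - 1*6 = 7/2 - 6 = -5/2)
s(X) = -5*X**2/2
M(G) = -4*G
(15*(-4))*M(s(2)) = (15*(-4))*(-(-10)*2**2) = -(-240)*(-5/2*4) = -(-240)*(-10) = -60*40 = -2400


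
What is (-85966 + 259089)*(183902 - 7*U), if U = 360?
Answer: 31401395986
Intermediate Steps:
(-85966 + 259089)*(183902 - 7*U) = (-85966 + 259089)*(183902 - 7*360) = 173123*(183902 - 2520) = 173123*181382 = 31401395986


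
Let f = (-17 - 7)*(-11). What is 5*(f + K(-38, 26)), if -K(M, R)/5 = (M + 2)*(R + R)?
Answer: 48120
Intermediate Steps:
K(M, R) = -10*R*(2 + M) (K(M, R) = -5*(M + 2)*(R + R) = -5*(2 + M)*2*R = -10*R*(2 + M))
f = 264 (f = -24*(-11) = 264)
5*(f + K(-38, 26)) = 5*(264 - 10*26*(2 - 38)) = 5*(264 - 10*26*(-36)) = 5*(264 + 9360) = 5*9624 = 48120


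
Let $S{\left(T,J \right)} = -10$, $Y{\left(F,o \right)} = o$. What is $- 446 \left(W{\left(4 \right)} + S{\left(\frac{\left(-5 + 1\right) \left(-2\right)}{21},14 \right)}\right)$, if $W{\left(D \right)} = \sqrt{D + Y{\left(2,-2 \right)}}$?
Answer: $4460 - 446 \sqrt{2} \approx 3829.3$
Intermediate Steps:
$W{\left(D \right)} = \sqrt{-2 + D}$ ($W{\left(D \right)} = \sqrt{D - 2} = \sqrt{-2 + D}$)
$- 446 \left(W{\left(4 \right)} + S{\left(\frac{\left(-5 + 1\right) \left(-2\right)}{21},14 \right)}\right) = - 446 \left(\sqrt{-2 + 4} - 10\right) = - 446 \left(\sqrt{2} - 10\right) = - 446 \left(-10 + \sqrt{2}\right) = 4460 - 446 \sqrt{2}$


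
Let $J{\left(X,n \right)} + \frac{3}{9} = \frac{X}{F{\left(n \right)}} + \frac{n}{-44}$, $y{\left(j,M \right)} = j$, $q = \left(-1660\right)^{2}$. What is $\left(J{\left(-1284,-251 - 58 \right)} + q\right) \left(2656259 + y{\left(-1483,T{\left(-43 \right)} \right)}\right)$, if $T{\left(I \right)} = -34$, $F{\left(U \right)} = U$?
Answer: $\frac{24865484892656230}{3399} \approx 7.3155 \cdot 10^{12}$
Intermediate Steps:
$q = 2755600$
$J{\left(X,n \right)} = - \frac{1}{3} - \frac{n}{44} + \frac{X}{n}$ ($J{\left(X,n \right)} = - \frac{1}{3} + \left(\frac{X}{n} + \frac{n}{-44}\right) = - \frac{1}{3} + \left(\frac{X}{n} + n \left(- \frac{1}{44}\right)\right) = - \frac{1}{3} + \left(\frac{X}{n} - \frac{n}{44}\right) = - \frac{1}{3} + \left(- \frac{n}{44} + \frac{X}{n}\right) = - \frac{1}{3} - \frac{n}{44} + \frac{X}{n}$)
$\left(J{\left(-1284,-251 - 58 \right)} + q\right) \left(2656259 + y{\left(-1483,T{\left(-43 \right)} \right)}\right) = \left(\left(- \frac{1}{3} - \frac{-251 - 58}{44} - \frac{1284}{-251 - 58}\right) + 2755600\right) \left(2656259 - 1483\right) = \left(\left(- \frac{1}{3} - \frac{-251 - 58}{44} - \frac{1284}{-251 - 58}\right) + 2755600\right) 2654776 = \left(\left(- \frac{1}{3} - - \frac{309}{44} - \frac{1284}{-309}\right) + 2755600\right) 2654776 = \left(\left(- \frac{1}{3} + \frac{309}{44} - - \frac{428}{103}\right) + 2755600\right) 2654776 = \left(\left(- \frac{1}{3} + \frac{309}{44} + \frac{428}{103}\right) + 2755600\right) 2654776 = \left(\frac{147445}{13596} + 2755600\right) 2654776 = \frac{37465285045}{13596} \cdot 2654776 = \frac{24865484892656230}{3399}$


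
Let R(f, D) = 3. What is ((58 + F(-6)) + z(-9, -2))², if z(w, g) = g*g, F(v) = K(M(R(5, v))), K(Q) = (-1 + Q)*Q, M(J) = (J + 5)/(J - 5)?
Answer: 6724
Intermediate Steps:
M(J) = (5 + J)/(-5 + J)
K(Q) = Q*(-1 + Q)
F(v) = 20 (F(v) = ((5 + 3)/(-5 + 3))*(-1 + (5 + 3)/(-5 + 3)) = (8/(-2))*(-1 + 8/(-2)) = (-½*8)*(-1 - ½*8) = -4*(-1 - 4) = -4*(-5) = 20)
z(w, g) = g²
((58 + F(-6)) + z(-9, -2))² = ((58 + 20) + (-2)²)² = (78 + 4)² = 82² = 6724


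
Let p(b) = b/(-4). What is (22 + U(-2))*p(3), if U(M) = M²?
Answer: -39/2 ≈ -19.500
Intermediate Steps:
p(b) = -b/4 (p(b) = b*(-¼) = -b/4)
(22 + U(-2))*p(3) = (22 + (-2)²)*(-¼*3) = (22 + 4)*(-¾) = 26*(-¾) = -39/2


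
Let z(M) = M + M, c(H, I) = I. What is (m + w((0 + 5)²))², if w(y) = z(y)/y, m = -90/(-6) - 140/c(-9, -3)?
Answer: 36481/9 ≈ 4053.4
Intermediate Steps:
z(M) = 2*M
m = 185/3 (m = -90/(-6) - 140/(-3) = -90*(-⅙) - 140*(-⅓) = 15 + 140/3 = 185/3 ≈ 61.667)
w(y) = 2 (w(y) = (2*y)/y = 2)
(m + w((0 + 5)²))² = (185/3 + 2)² = (191/3)² = 36481/9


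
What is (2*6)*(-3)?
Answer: -36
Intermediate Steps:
(2*6)*(-3) = 12*(-3) = -36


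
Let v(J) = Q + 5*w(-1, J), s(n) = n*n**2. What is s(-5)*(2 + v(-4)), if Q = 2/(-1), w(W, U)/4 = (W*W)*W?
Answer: 2500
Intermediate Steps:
w(W, U) = 4*W**3 (w(W, U) = 4*((W*W)*W) = 4*(W**2*W) = 4*W**3)
Q = -2 (Q = 2*(-1) = -2)
s(n) = n**3
v(J) = -22 (v(J) = -2 + 5*(4*(-1)**3) = -2 + 5*(4*(-1)) = -2 + 5*(-4) = -2 - 20 = -22)
s(-5)*(2 + v(-4)) = (-5)**3*(2 - 22) = -125*(-20) = 2500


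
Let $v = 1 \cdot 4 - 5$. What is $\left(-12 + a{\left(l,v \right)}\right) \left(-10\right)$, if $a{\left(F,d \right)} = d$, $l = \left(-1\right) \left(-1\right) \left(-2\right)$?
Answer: $130$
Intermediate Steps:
$v = -1$ ($v = 4 - 5 = -1$)
$l = -2$ ($l = 1 \left(-2\right) = -2$)
$\left(-12 + a{\left(l,v \right)}\right) \left(-10\right) = \left(-12 - 1\right) \left(-10\right) = \left(-13\right) \left(-10\right) = 130$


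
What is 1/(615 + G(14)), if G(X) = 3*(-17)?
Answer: 1/564 ≈ 0.0017731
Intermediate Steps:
G(X) = -51
1/(615 + G(14)) = 1/(615 - 51) = 1/564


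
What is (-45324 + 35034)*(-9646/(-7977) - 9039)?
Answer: 247283987510/2659 ≈ 9.2999e+7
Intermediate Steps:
(-45324 + 35034)*(-9646/(-7977) - 9039) = -10290*(-9646*(-1/7977) - 9039) = -10290*(9646/7977 - 9039) = -10290*(-72094457/7977) = 247283987510/2659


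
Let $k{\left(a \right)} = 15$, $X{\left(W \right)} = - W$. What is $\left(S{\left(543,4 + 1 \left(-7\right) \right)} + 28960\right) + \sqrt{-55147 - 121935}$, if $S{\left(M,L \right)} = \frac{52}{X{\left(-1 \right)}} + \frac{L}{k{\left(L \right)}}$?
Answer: $\frac{145059}{5} + i \sqrt{177082} \approx 29012.0 + 420.81 i$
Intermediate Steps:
$S{\left(M,L \right)} = 52 + \frac{L}{15}$ ($S{\left(M,L \right)} = \frac{52}{\left(-1\right) \left(-1\right)} + \frac{L}{15} = \frac{52}{1} + L \frac{1}{15} = 52 \cdot 1 + \frac{L}{15} = 52 + \frac{L}{15}$)
$\left(S{\left(543,4 + 1 \left(-7\right) \right)} + 28960\right) + \sqrt{-55147 - 121935} = \left(\left(52 + \frac{4 + 1 \left(-7\right)}{15}\right) + 28960\right) + \sqrt{-55147 - 121935} = \left(\left(52 + \frac{4 - 7}{15}\right) + 28960\right) + \sqrt{-177082} = \left(\left(52 + \frac{1}{15} \left(-3\right)\right) + 28960\right) + i \sqrt{177082} = \left(\left(52 - \frac{1}{5}\right) + 28960\right) + i \sqrt{177082} = \left(\frac{259}{5} + 28960\right) + i \sqrt{177082} = \frac{145059}{5} + i \sqrt{177082}$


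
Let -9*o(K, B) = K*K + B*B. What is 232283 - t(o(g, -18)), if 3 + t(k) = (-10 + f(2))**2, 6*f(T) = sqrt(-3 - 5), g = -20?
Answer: 2089676/9 + 20*I*sqrt(2)/3 ≈ 2.3219e+5 + 9.4281*I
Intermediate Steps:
o(K, B) = -B**2/9 - K**2/9 (o(K, B) = -(K*K + B*B)/9 = -(K**2 + B**2)/9 = -(B**2 + K**2)/9 = -B**2/9 - K**2/9)
f(T) = I*sqrt(2)/3 (f(T) = sqrt(-3 - 5)/6 = sqrt(-8)/6 = (2*I*sqrt(2))/6 = I*sqrt(2)/3)
t(k) = -3 + (-10 + I*sqrt(2)/3)**2
232283 - t(o(g, -18)) = 232283 - (871/9 - 20*I*sqrt(2)/3) = 232283 + (-871/9 + 20*I*sqrt(2)/3) = 2089676/9 + 20*I*sqrt(2)/3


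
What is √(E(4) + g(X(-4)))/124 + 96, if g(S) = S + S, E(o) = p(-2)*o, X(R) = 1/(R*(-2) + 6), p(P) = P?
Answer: 96 + I*√385/868 ≈ 96.0 + 0.022605*I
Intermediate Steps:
X(R) = 1/(6 - 2*R) (X(R) = 1/(-2*R + 6) = 1/(6 - 2*R))
E(o) = -2*o
g(S) = 2*S
√(E(4) + g(X(-4)))/124 + 96 = √(-2*4 + 2*(-1/(-6 + 2*(-4))))/124 + 96 = √(-8 + 2*(-1/(-6 - 8)))*(1/124) + 96 = √(-8 + 2*(-1/(-14)))*(1/124) + 96 = √(-8 + 2*(-1*(-1/14)))*(1/124) + 96 = √(-8 + 2*(1/14))*(1/124) + 96 = √(-8 + ⅐)*(1/124) + 96 = √(-55/7)*(1/124) + 96 = (I*√385/7)*(1/124) + 96 = I*√385/868 + 96 = 96 + I*√385/868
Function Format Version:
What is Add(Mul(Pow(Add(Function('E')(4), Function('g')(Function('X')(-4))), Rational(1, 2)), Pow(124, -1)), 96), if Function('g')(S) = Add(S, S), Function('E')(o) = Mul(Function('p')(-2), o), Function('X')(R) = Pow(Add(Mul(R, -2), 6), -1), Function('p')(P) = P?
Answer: Add(96, Mul(Rational(1, 868), I, Pow(385, Rational(1, 2)))) ≈ Add(96.000, Mul(0.022605, I))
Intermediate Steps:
Function('X')(R) = Pow(Add(6, Mul(-2, R)), -1) (Function('X')(R) = Pow(Add(Mul(-2, R), 6), -1) = Pow(Add(6, Mul(-2, R)), -1))
Function('E')(o) = Mul(-2, o)
Function('g')(S) = Mul(2, S)
Add(Mul(Pow(Add(Function('E')(4), Function('g')(Function('X')(-4))), Rational(1, 2)), Pow(124, -1)), 96) = Add(Mul(Pow(Add(Mul(-2, 4), Mul(2, Mul(-1, Pow(Add(-6, Mul(2, -4)), -1)))), Rational(1, 2)), Pow(124, -1)), 96) = Add(Mul(Pow(Add(-8, Mul(2, Mul(-1, Pow(Add(-6, -8), -1)))), Rational(1, 2)), Rational(1, 124)), 96) = Add(Mul(Pow(Add(-8, Mul(2, Mul(-1, Pow(-14, -1)))), Rational(1, 2)), Rational(1, 124)), 96) = Add(Mul(Pow(Add(-8, Mul(2, Mul(-1, Rational(-1, 14)))), Rational(1, 2)), Rational(1, 124)), 96) = Add(Mul(Pow(Add(-8, Mul(2, Rational(1, 14))), Rational(1, 2)), Rational(1, 124)), 96) = Add(Mul(Pow(Add(-8, Rational(1, 7)), Rational(1, 2)), Rational(1, 124)), 96) = Add(Mul(Pow(Rational(-55, 7), Rational(1, 2)), Rational(1, 124)), 96) = Add(Mul(Mul(Rational(1, 7), I, Pow(385, Rational(1, 2))), Rational(1, 124)), 96) = Add(Mul(Rational(1, 868), I, Pow(385, Rational(1, 2))), 96) = Add(96, Mul(Rational(1, 868), I, Pow(385, Rational(1, 2))))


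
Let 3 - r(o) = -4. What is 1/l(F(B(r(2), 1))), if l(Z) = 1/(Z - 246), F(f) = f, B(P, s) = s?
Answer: -245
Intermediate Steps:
r(o) = 7 (r(o) = 3 - 1*(-4) = 3 + 4 = 7)
l(Z) = 1/(-246 + Z)
1/l(F(B(r(2), 1))) = 1/(1/(-246 + 1)) = 1/(1/(-245)) = 1/(-1/245) = -245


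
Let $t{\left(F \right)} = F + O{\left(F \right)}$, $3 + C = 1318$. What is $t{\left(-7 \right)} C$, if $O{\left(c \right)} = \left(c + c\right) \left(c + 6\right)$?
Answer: $9205$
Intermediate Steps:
$C = 1315$ ($C = -3 + 1318 = 1315$)
$O{\left(c \right)} = 2 c \left(6 + c\right)$
$t{\left(F \right)} = F + 2 F \left(6 + F\right)$
$t{\left(-7 \right)} C = - 7 \left(13 + 2 \left(-7\right)\right) 1315 = - 7 \left(13 - 14\right) 1315 = \left(-7\right) \left(-1\right) 1315 = 7 \cdot 1315 = 9205$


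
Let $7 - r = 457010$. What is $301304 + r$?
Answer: $-155699$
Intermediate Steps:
$r = -457003$ ($r = 7 - 457010 = -457003$)
$301304 + r = 301304 - 457003 = -155699$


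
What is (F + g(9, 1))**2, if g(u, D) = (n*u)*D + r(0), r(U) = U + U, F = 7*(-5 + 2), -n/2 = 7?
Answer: 21609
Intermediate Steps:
n = -14 (n = -2*7 = -14)
F = -21 (F = 7*(-3) = -21)
r(U) = 2*U
g(u, D) = -14*D*u (g(u, D) = (-14*u)*D + 2*0 = -14*D*u + 0 = -14*D*u)
(F + g(9, 1))**2 = (-21 - 14*1*9)**2 = (-21 - 126)**2 = (-147)**2 = 21609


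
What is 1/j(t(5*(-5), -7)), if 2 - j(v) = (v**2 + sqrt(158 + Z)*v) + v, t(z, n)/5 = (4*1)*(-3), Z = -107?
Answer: -1769/6166922 - 15*sqrt(51)/3083461 ≈ -0.00032159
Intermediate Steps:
t(z, n) = -60 (t(z, n) = 5*((4*1)*(-3)) = 5*(4*(-3)) = 5*(-12) = -60)
j(v) = 2 - v - v**2 - v*sqrt(51) (j(v) = 2 - ((v**2 + sqrt(158 - 107)*v) + v) = 2 - ((v**2 + sqrt(51)*v) + v) = 2 - ((v**2 + v*sqrt(51)) + v) = 2 - (v + v**2 + v*sqrt(51)) = 2 + (-v - v**2 - v*sqrt(51)) = 2 - v - v**2 - v*sqrt(51))
1/j(t(5*(-5), -7)) = 1/(2 - 1*(-60) - 1*(-60)**2 - 1*(-60)*sqrt(51)) = 1/(2 + 60 - 1*3600 + 60*sqrt(51)) = 1/(2 + 60 - 3600 + 60*sqrt(51)) = 1/(-3538 + 60*sqrt(51))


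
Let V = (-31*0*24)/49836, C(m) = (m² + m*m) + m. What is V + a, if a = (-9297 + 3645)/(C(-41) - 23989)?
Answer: 1413/5167 ≈ 0.27347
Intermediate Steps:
C(m) = m + 2*m² (C(m) = (m² + m²) + m = 2*m² + m = m + 2*m²)
V = 0 (V = (0*24)*(1/49836) = 0*(1/49836) = 0)
a = 1413/5167 (a = (-9297 + 3645)/(-41*(1 + 2*(-41)) - 23989) = -5652/(-41*(1 - 82) - 23989) = -5652/(-41*(-81) - 23989) = -5652/(3321 - 23989) = -5652/(-20668) = -5652*(-1/20668) = 1413/5167 ≈ 0.27347)
V + a = 0 + 1413/5167 = 1413/5167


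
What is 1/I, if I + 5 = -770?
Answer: -1/775 ≈ -0.0012903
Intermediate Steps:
I = -775 (I = -5 - 770 = -775)
1/I = 1/(-775) = -1/775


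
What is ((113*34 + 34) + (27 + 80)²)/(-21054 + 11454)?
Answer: -613/384 ≈ -1.5964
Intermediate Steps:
((113*34 + 34) + (27 + 80)²)/(-21054 + 11454) = ((3842 + 34) + 107²)/(-9600) = (3876 + 11449)*(-1/9600) = 15325*(-1/9600) = -613/384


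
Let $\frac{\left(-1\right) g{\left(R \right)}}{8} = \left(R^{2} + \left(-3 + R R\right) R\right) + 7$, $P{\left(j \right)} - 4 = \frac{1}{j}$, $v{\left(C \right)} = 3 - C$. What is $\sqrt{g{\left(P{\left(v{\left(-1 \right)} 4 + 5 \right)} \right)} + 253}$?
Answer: $\frac{i \sqrt{71457603}}{441} \approx 19.168 i$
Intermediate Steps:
$P{\left(j \right)} = 4 + \frac{1}{j}$
$g{\left(R \right)} = -56 - 8 R^{2} - 8 R \left(-3 + R^{2}\right)$ ($g{\left(R \right)} = - 8 \left(\left(R^{2} + \left(-3 + R R\right) R\right) + 7\right) = - 8 \left(\left(R^{2} + \left(-3 + R^{2}\right) R\right) + 7\right) = - 8 \left(\left(R^{2} + R \left(-3 + R^{2}\right)\right) + 7\right) = - 8 \left(7 + R^{2} + R \left(-3 + R^{2}\right)\right) = -56 - 8 R^{2} - 8 R \left(-3 + R^{2}\right)$)
$\sqrt{g{\left(P{\left(v{\left(-1 \right)} 4 + 5 \right)} \right)} + 253} = \sqrt{\left(-56 - 8 \left(4 + \frac{1}{\left(3 - -1\right) 4 + 5}\right)^{2} - 8 \left(4 + \frac{1}{\left(3 - -1\right) 4 + 5}\right)^{3} + 24 \left(4 + \frac{1}{\left(3 - -1\right) 4 + 5}\right)\right) + 253} = \sqrt{\left(-56 - 8 \left(4 + \frac{1}{\left(3 + 1\right) 4 + 5}\right)^{2} - 8 \left(4 + \frac{1}{\left(3 + 1\right) 4 + 5}\right)^{3} + 24 \left(4 + \frac{1}{\left(3 + 1\right) 4 + 5}\right)\right) + 253} = \sqrt{\left(-56 - 8 \left(4 + \frac{1}{4 \cdot 4 + 5}\right)^{2} - 8 \left(4 + \frac{1}{4 \cdot 4 + 5}\right)^{3} + 24 \left(4 + \frac{1}{4 \cdot 4 + 5}\right)\right) + 253} = \sqrt{\left(-56 - 8 \left(4 + \frac{1}{16 + 5}\right)^{2} - 8 \left(4 + \frac{1}{16 + 5}\right)^{3} + 24 \left(4 + \frac{1}{16 + 5}\right)\right) + 253} = \sqrt{\left(-56 - 8 \left(4 + \frac{1}{21}\right)^{2} - 8 \left(4 + \frac{1}{21}\right)^{3} + 24 \left(4 + \frac{1}{21}\right)\right) + 253} = \sqrt{\left(-56 - 8 \left(\frac{85}{21}\right)^{2} - 8 \left(\frac{85}{21}\right)^{3} + 24 \cdot \frac{85}{21}\right) + 253} = \sqrt{\left(-56 - \frac{57800}{441} - \frac{4913000}{9261} + \frac{680}{7}\right) + 253} = \sqrt{- \frac{5745776}{9261} + 253} = \sqrt{- \frac{3402743}{9261}} = \frac{i \sqrt{71457603}}{441}$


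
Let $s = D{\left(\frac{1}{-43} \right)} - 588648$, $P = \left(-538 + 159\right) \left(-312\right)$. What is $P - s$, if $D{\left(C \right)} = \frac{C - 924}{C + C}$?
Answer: $\frac{1374059}{2} \approx 6.8703 \cdot 10^{5}$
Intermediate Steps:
$D{\left(C \right)} = \frac{-924 + C}{2 C}$
$P = 118248$ ($P = \left(-379\right) \left(-312\right) = 118248$)
$s = - \frac{1137563}{2}$ ($s = \frac{-924 + \frac{1}{-43}}{2 \frac{1}{-43}} - 588648 = \frac{-924 - \frac{1}{43}}{2 \left(- \frac{1}{43}\right)} - 588648 = \frac{1}{2} \left(-43\right) \left(- \frac{39733}{43}\right) - 588648 = \frac{39733}{2} - 588648 = - \frac{1137563}{2} \approx -5.6878 \cdot 10^{5}$)
$P - s = 118248 - - \frac{1137563}{2} = 118248 + \frac{1137563}{2} = \frac{1374059}{2}$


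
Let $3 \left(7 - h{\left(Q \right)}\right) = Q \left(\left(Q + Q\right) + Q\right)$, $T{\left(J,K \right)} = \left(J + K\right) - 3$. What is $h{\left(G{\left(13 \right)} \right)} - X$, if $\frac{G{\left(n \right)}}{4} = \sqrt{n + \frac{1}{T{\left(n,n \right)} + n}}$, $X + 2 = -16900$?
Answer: $\frac{150305}{9} \approx 16701.0$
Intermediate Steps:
$X = -16902$ ($X = -2 - 16900 = -16902$)
$T{\left(J,K \right)} = -3 + J + K$
$G{\left(n \right)} = 4 \sqrt{n + \frac{1}{-3 + 3 n}}$ ($G{\left(n \right)} = 4 \sqrt{n + \frac{1}{\left(-3 + n + n\right) + n}} = 4 \sqrt{n + \frac{1}{\left(-3 + 2 n\right) + n}} = 4 \sqrt{n + \frac{1}{-3 + 3 n}}$)
$h{\left(Q \right)} = 7 - Q^{2}$ ($h{\left(Q \right)} = 7 - \frac{Q \left(\left(Q + Q\right) + Q\right)}{3} = 7 - \frac{Q \left(2 Q + Q\right)}{3} = 7 - \frac{Q 3 Q}{3} = 7 - \frac{3 Q^{2}}{3} = 7 - Q^{2}$)
$h{\left(G{\left(13 \right)} \right)} - X = \left(7 - \left(\frac{4 \sqrt{3} \sqrt{\frac{1}{-1 + 13} + 3 \cdot 13}}{3}\right)^{2}\right) - -16902 = \left(7 - \left(\frac{4 \sqrt{3} \sqrt{\frac{1}{12} + 39}}{3}\right)^{2}\right) + 16902 = \left(7 - \left(\frac{4 \sqrt{3} \sqrt{\frac{469}{12}}}{3}\right)^{2}\right) + 16902 = \left(7 - \left(\frac{4 \sqrt{3} \frac{\sqrt{1407}}{6}}{3}\right)^{2}\right) + 16902 = \left(7 - \left(\frac{2 \sqrt{469}}{3}\right)^{2}\right) + 16902 = \left(7 - \frac{1876}{9}\right) + 16902 = - \frac{1813}{9} + 16902 = \frac{150305}{9}$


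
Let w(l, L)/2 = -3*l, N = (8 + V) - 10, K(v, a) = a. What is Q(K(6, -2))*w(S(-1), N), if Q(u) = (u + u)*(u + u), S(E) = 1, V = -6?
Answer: -96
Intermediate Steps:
N = -8 (N = (8 - 6) - 10 = 2 - 10 = -8)
w(l, L) = -6*l (w(l, L) = 2*(-3*l) = -6*l)
Q(u) = 4*u² (Q(u) = (2*u)*(2*u) = 4*u²)
Q(K(6, -2))*w(S(-1), N) = (4*(-2)²)*(-6*1) = (4*4)*(-6) = 16*(-6) = -96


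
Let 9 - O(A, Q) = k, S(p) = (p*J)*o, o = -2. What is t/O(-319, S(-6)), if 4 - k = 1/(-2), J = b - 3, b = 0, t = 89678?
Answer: 179356/9 ≈ 19928.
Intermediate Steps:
J = -3 (J = 0 - 3 = -3)
S(p) = 6*p (S(p) = (p*(-3))*(-2) = -3*p*(-2) = 6*p)
k = 9/2 (k = 4 - 1/(-2) = 4 - 1*(-½) = 4 + ½ = 9/2 ≈ 4.5000)
O(A, Q) = 9/2 (O(A, Q) = 9 - 1*9/2 = 9 - 9/2 = 9/2)
t/O(-319, S(-6)) = 89678/(9/2) = 89678*(2/9) = 179356/9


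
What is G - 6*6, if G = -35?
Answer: -71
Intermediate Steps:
G - 6*6 = -35 - 6*6 = -35 - 36 = -71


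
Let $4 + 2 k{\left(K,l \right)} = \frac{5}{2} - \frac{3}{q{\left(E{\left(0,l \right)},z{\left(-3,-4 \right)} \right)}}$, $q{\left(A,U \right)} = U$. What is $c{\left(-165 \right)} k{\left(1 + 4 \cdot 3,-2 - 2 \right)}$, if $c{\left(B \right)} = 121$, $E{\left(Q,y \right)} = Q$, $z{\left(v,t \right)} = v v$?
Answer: $- \frac{1331}{12} \approx -110.92$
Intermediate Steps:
$z{\left(v,t \right)} = v^{2}$
$k{\left(K,l \right)} = - \frac{11}{12}$ ($k{\left(K,l \right)} = -2 + \frac{\frac{5}{2} - \frac{3}{\left(-3\right)^{2}}}{2} = -2 + \frac{5 \cdot \frac{1}{2} - \frac{3}{9}}{2} = -2 + \frac{\frac{5}{2} - \frac{1}{3}}{2} = -2 + \frac{1}{2} \cdot \frac{13}{6} = -2 + \frac{13}{12} = - \frac{11}{12}$)
$c{\left(-165 \right)} k{\left(1 + 4 \cdot 3,-2 - 2 \right)} = 121 \left(- \frac{11}{12}\right) = - \frac{1331}{12}$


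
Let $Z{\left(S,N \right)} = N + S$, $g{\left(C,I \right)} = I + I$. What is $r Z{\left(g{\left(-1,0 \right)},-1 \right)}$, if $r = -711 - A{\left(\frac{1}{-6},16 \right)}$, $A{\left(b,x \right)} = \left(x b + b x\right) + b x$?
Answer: $703$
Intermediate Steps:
$A{\left(b,x \right)} = 3 b x$ ($A{\left(b,x \right)} = \left(b x + b x\right) + b x = 2 b x + b x = 3 b x$)
$g{\left(C,I \right)} = 2 I$
$r = -703$ ($r = -711 - 3 \frac{1}{-6} \cdot 16 = -711 - 3 \left(- \frac{1}{6}\right) 16 = -711 - -8 = -711 + 8 = -703$)
$r Z{\left(g{\left(-1,0 \right)},-1 \right)} = - 703 \left(-1 + 2 \cdot 0\right) = - 703 \left(-1 + 0\right) = \left(-703\right) \left(-1\right) = 703$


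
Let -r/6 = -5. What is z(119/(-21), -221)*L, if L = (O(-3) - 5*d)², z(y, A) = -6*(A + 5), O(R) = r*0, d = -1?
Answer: 32400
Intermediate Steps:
r = 30 (r = -6*(-5) = 30)
O(R) = 0 (O(R) = 30*0 = 0)
z(y, A) = -30 - 6*A (z(y, A) = -6*(5 + A) = -30 - 6*A)
L = 25 (L = (0 - 5*(-1))² = (0 + 5)² = 5² = 25)
z(119/(-21), -221)*L = (-30 - 6*(-221))*25 = (-30 + 1326)*25 = 1296*25 = 32400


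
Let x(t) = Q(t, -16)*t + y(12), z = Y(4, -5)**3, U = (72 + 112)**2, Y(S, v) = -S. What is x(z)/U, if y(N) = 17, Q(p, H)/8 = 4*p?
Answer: 131089/33856 ≈ 3.8720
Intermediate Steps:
Q(p, H) = 32*p (Q(p, H) = 8*(4*p) = 32*p)
U = 33856 (U = 184**2 = 33856)
z = -64 (z = (-1*4)**3 = (-4)**3 = -64)
x(t) = 17 + 32*t**2 (x(t) = (32*t)*t + 17 = 32*t**2 + 17 = 17 + 32*t**2)
x(z)/U = (17 + 32*(-64)**2)/33856 = (17 + 32*4096)*(1/33856) = (17 + 131072)*(1/33856) = 131089*(1/33856) = 131089/33856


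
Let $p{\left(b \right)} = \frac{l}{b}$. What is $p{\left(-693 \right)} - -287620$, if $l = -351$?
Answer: $\frac{22146779}{77} \approx 2.8762 \cdot 10^{5}$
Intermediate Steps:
$p{\left(b \right)} = - \frac{351}{b}$
$p{\left(-693 \right)} - -287620 = - \frac{351}{-693} - -287620 = \left(-351\right) \left(- \frac{1}{693}\right) + 287620 = \frac{39}{77} + 287620 = \frac{22146779}{77}$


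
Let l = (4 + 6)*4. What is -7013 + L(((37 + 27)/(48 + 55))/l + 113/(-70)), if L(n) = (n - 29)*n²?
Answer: -2657823758929793/374805361000 ≈ -7091.2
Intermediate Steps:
l = 40 (l = 10*4 = 40)
L(n) = n²*(-29 + n) (L(n) = (-29 + n)*n² = n²*(-29 + n))
-7013 + L(((37 + 27)/(48 + 55))/l + 113/(-70)) = -7013 + (((37 + 27)/(48 + 55))/40 + 113/(-70))²*(-29 + (((37 + 27)/(48 + 55))/40 + 113/(-70))) = -7013 + ((64/103)*(1/40) + 113*(-1/70))²*(-29 + ((64/103)*(1/40) + 113*(-1/70))) = -7013 + ((64*(1/103))*(1/40) - 113/70)²*(-29 + ((64*(1/103))*(1/40) - 113/70)) = -7013 + ((64/103)*(1/40) - 113/70)²*(-29 + ((64/103)*(1/40) - 113/70)) = -7013 + (8/515 - 113/70)²*(-29 + (8/515 - 113/70)) = -7013 + (-11527/7210)²*(-29 - 11527/7210) = -7013 + (132871729/51984100)*(-220617/7210) = -7013 - 29313762236793/374805361000 = -2657823758929793/374805361000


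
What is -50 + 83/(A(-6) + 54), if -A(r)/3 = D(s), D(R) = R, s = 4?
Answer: -2017/42 ≈ -48.024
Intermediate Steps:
A(r) = -12 (A(r) = -3*4 = -12)
-50 + 83/(A(-6) + 54) = -50 + 83/(-12 + 54) = -50 + 83/42 = -2017/42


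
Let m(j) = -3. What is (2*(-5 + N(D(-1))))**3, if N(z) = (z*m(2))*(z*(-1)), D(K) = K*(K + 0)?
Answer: -64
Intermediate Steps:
D(K) = K**2 (D(K) = K*K = K**2)
N(z) = 3*z**2 (N(z) = (z*(-3))*(z*(-1)) = (-3*z)*(-z) = 3*z**2)
(2*(-5 + N(D(-1))))**3 = (2*(-5 + 3*((-1)**2)**2))**3 = (2*(-5 + 3*1**2))**3 = (2*(-5 + 3*1))**3 = (2*(-5 + 3))**3 = (2*(-2))**3 = (-4)**3 = -64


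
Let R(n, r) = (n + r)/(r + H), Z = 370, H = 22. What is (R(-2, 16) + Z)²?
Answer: 49519369/361 ≈ 1.3717e+5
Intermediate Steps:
R(n, r) = (n + r)/(22 + r) (R(n, r) = (n + r)/(r + 22) = (n + r)/(22 + r))
(R(-2, 16) + Z)² = ((-2 + 16)/(22 + 16) + 370)² = (14/38 + 370)² = ((1/38)*14 + 370)² = (7/19 + 370)² = (7037/19)² = 49519369/361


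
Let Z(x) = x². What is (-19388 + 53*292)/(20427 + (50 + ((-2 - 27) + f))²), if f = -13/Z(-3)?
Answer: -316872/1685563 ≈ -0.18799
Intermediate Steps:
f = -13/9 (f = -13/((-3)²) = -13/9 ≈ -1.4444)
(-19388 + 53*292)/(20427 + (50 + ((-2 - 27) + f))²) = (-19388 + 53*292)/(20427 + (50 + ((-2 - 27) - 13/9))²) = (-19388 + 15476)/(20427 + (50 + (-29 - 13/9))²) = -3912/(20427 + (50 - 274/9)²) = -3912/(20427 + (176/9)²) = -3912/(20427 + 30976/81) = -3912/1685563/81 = -3912*81/1685563 = -316872/1685563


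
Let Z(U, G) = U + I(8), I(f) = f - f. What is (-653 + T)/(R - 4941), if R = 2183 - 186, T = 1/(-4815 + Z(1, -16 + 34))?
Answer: 3143543/14172416 ≈ 0.22181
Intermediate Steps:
I(f) = 0
Z(U, G) = U (Z(U, G) = U + 0 = U)
T = -1/4814 (T = 1/(-4815 + 1) = 1/(-4814) = -1/4814 ≈ -0.00020773)
R = 1997
(-653 + T)/(R - 4941) = (-653 - 1/4814)/(1997 - 4941) = -3143543/4814/(-2944) = -3143543/4814*(-1/2944) = 3143543/14172416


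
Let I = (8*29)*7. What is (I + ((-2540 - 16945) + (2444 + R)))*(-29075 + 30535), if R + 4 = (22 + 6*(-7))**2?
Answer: -21930660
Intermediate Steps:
R = 396 (R = -4 + (22 + 6*(-7))**2 = -4 + (22 - 42)**2 = -4 + (-20)**2 = -4 + 400 = 396)
I = 1624 (I = 232*7 = 1624)
(I + ((-2540 - 16945) + (2444 + R)))*(-29075 + 30535) = (1624 + ((-2540 - 16945) + (2444 + 396)))*(-29075 + 30535) = (1624 + (-19485 + 2840))*1460 = (1624 - 16645)*1460 = -15021*1460 = -21930660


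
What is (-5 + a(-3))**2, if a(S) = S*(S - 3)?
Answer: 169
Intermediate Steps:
a(S) = S*(-3 + S)
(-5 + a(-3))**2 = (-5 - 3*(-3 - 3))**2 = (-5 - 3*(-6))**2 = (-5 + 18)**2 = 13**2 = 169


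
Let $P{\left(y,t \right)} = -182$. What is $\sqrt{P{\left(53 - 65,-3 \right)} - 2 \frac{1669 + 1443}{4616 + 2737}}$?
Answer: $\frac{i \sqrt{1098431990}}{2451} \approx 13.522 i$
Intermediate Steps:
$\sqrt{P{\left(53 - 65,-3 \right)} - 2 \frac{1669 + 1443}{4616 + 2737}} = \sqrt{-182 - 2 \frac{1669 + 1443}{4616 + 2737}} = \sqrt{-182 - 2 \cdot \frac{3112}{7353}} = \sqrt{-182 - 2 \cdot 3112 \cdot \frac{1}{7353}} = \sqrt{-182 - \frac{6224}{7353}} = \sqrt{- \frac{1344470}{7353}} = \frac{i \sqrt{1098431990}}{2451}$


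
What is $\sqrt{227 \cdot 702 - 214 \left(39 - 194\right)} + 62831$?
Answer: $62831 + 2 \sqrt{48131} \approx 63270.0$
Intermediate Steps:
$\sqrt{227 \cdot 702 - 214 \left(39 - 194\right)} + 62831 = \sqrt{159354 - -33170} + 62831 = \sqrt{159354 + 33170} + 62831 = \sqrt{192524} + 62831 = 2 \sqrt{48131} + 62831 = 62831 + 2 \sqrt{48131}$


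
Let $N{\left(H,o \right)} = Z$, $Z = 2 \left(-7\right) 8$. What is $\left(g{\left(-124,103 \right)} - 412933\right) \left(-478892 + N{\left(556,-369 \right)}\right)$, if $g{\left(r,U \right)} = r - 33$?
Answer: $197871762360$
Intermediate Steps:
$Z = -112$ ($Z = \left(-14\right) 8 = -112$)
$N{\left(H,o \right)} = -112$
$g{\left(r,U \right)} = -33 + r$ ($g{\left(r,U \right)} = r - 33 = -33 + r$)
$\left(g{\left(-124,103 \right)} - 412933\right) \left(-478892 + N{\left(556,-369 \right)}\right) = \left(\left(-33 - 124\right) - 412933\right) \left(-478892 - 112\right) = \left(-157 - 412933\right) \left(-479004\right) = \left(-413090\right) \left(-479004\right) = 197871762360$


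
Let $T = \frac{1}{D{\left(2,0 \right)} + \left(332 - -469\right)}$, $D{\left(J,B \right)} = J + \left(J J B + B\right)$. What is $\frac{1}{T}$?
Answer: $803$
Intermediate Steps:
$D{\left(J,B \right)} = B + J + B J^{2}$ ($D{\left(J,B \right)} = J + \left(J^{2} B + B\right) = J + \left(B J^{2} + B\right) = J + \left(B + B J^{2}\right) = B + J + B J^{2}$)
$T = \frac{1}{803}$ ($T = \frac{1}{\left(0 + 2 + 0 \cdot 2^{2}\right) + \left(332 - -469\right)} = \frac{1}{\left(0 + 2 + 0 \cdot 4\right) + \left(332 + 469\right)} = \frac{1}{\left(0 + 2 + 0\right) + 801} = \frac{1}{2 + 801} = \frac{1}{803} \approx 0.0012453$)
$\frac{1}{T} = \frac{1}{\frac{1}{803}} = 803$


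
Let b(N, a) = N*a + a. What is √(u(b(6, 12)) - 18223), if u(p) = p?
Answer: I*√18139 ≈ 134.68*I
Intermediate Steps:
b(N, a) = a + N*a
√(u(b(6, 12)) - 18223) = √(12*(1 + 6) - 18223) = √(12*7 - 18223) = √(84 - 18223) = √(-18139) = I*√18139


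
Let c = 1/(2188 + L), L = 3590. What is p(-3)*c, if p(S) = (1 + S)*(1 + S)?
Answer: 2/2889 ≈ 0.00069228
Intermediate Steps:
c = 1/5778 (c = 1/(2188 + 3590) = 1/5778 ≈ 0.00017307)
p(S) = (1 + S)²
p(-3)*c = (1 - 3)²*(1/5778) = (-2)²*(1/5778) = 4*(1/5778) = 2/2889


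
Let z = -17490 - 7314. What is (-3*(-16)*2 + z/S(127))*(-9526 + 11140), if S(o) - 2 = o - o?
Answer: -19861884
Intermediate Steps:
S(o) = 2 (S(o) = 2 + (o - o) = 2 + 0 = 2)
z = -24804
(-3*(-16)*2 + z/S(127))*(-9526 + 11140) = (-3*(-16)*2 - 24804/2)*(-9526 + 11140) = (48*2 - 24804*1/2)*1614 = (96 - 12402)*1614 = -12306*1614 = -19861884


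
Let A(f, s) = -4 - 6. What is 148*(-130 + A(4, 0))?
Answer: -20720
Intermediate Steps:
A(f, s) = -10
148*(-130 + A(4, 0)) = 148*(-130 - 10) = 148*(-140) = -20720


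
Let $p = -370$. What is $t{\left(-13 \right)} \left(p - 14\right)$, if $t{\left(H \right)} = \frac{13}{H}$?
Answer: $384$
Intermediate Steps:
$t{\left(-13 \right)} \left(p - 14\right) = \frac{13}{-13} \left(-370 - 14\right) = 13 \left(- \frac{1}{13}\right) \left(-384\right) = \left(-1\right) \left(-384\right) = 384$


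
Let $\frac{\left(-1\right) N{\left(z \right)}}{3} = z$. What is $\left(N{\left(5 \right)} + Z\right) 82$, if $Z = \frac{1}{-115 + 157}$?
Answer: $- \frac{25789}{21} \approx -1228.0$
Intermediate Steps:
$N{\left(z \right)} = - 3 z$
$Z = \frac{1}{42} \approx 0.02381$
$\left(N{\left(5 \right)} + Z\right) 82 = \left(\left(-3\right) 5 + \frac{1}{42}\right) 82 = \left(-15 + \frac{1}{42}\right) 82 = \left(- \frac{629}{42}\right) 82 = - \frac{25789}{21}$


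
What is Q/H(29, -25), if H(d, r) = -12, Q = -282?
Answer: 47/2 ≈ 23.500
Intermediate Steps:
Q/H(29, -25) = -282/(-12) = -282*(-1/12) = 47/2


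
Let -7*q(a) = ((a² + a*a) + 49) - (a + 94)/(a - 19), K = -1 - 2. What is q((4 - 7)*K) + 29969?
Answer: 2095617/70 ≈ 29937.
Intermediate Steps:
K = -3
q(a) = -7 - 2*a²/7 + (94 + a)/(7*(-19 + a)) (q(a) = -(((a² + a*a) + 49) - (a + 94)/(a - 19))/7 = -(((a² + a²) + 49) - (94 + a)/(-19 + a))/7 = -((2*a² + 49) - (94 + a)/(-19 + a))/7 = -((49 + 2*a²) - (94 + a)/(-19 + a))/7 = -(49 + 2*a² - (94 + a)/(-19 + a))/7 = -7 - 2*a²/7 + (94 + a)/(7*(-19 + a)))
q((4 - 7)*K) + 29969 = (1025 - 48*(4 - 7)*(-3) - 2*(-27*(4 - 7)³) + 38*((4 - 7)*(-3))²)/(7*(-19 + (4 - 7)*(-3))) + 29969 = (1025 - (-144)*(-3) - 2*(-3*(-3))³ + 38*(-3*(-3))²)/(7*(-19 - 3*(-3))) + 29969 = (1025 - 48*9 - 2*9³ + 38*9²)/(7*(-19 + 9)) + 29969 = (⅐)*(1025 - 432 - 2*729 + 38*81)/(-10) + 29969 = (⅐)*(-⅒)*(1025 - 432 - 1458 + 3078) + 29969 = (⅐)*(-⅒)*2213 + 29969 = -2213/70 + 29969 = 2095617/70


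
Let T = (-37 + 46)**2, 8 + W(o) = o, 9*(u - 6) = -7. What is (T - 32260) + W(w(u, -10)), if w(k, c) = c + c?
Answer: -32207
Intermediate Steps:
u = 47/9 (u = 6 + (1/9)*(-7) = 6 - 7/9 = 47/9 ≈ 5.2222)
w(k, c) = 2*c
W(o) = -8 + o
T = 81 (T = 9**2 = 81)
(T - 32260) + W(w(u, -10)) = (81 - 32260) + (-8 + 2*(-10)) = -32179 + (-8 - 20) = -32179 - 28 = -32207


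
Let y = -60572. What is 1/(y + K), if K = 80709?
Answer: 1/20137 ≈ 4.9660e-5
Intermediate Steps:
1/(y + K) = 1/(-60572 + 80709) = 1/20137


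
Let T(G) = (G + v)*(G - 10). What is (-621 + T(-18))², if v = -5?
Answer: 529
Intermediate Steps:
T(G) = (-10 + G)*(-5 + G) (T(G) = (G - 5)*(G - 10) = (-5 + G)*(-10 + G) = (-10 + G)*(-5 + G))
(-621 + T(-18))² = (-621 + (50 + (-18)² - 15*(-18)))² = (-621 + (50 + 324 + 270))² = (-621 + 644)² = 23² = 529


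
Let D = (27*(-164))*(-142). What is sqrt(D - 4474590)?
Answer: 7*I*sqrt(78486) ≈ 1961.1*I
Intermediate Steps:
D = 628776 (D = -4428*(-142) = 628776)
sqrt(D - 4474590) = sqrt(628776 - 4474590) = sqrt(-3845814) = 7*I*sqrt(78486)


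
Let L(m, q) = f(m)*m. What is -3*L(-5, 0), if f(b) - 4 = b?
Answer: -15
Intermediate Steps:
f(b) = 4 + b
L(m, q) = m*(4 + m) (L(m, q) = (4 + m)*m = m*(4 + m))
-3*L(-5, 0) = -(-15)*(4 - 5) = -(-15)*(-1) = -3*5 = -15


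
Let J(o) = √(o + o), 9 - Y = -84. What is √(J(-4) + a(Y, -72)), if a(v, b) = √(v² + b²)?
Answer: √(3*√1537 + 2*I*√2) ≈ 10.846 + 0.1304*I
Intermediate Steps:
Y = 93 (Y = 9 - 1*(-84) = 9 + 84 = 93)
J(o) = √2*√o (J(o) = √(2*o) = √2*√o)
a(v, b) = √(b² + v²)
√(J(-4) + a(Y, -72)) = √(√2*√(-4) + √((-72)² + 93²)) = √(√2*(2*I) + √(5184 + 8649)) = √(2*I*√2 + √13833) = √(2*I*√2 + 3*√1537) = √(3*√1537 + 2*I*√2)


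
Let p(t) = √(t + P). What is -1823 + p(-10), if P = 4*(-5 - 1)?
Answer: -1823 + I*√34 ≈ -1823.0 + 5.831*I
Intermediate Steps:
P = -24 (P = 4*(-6) = -24)
p(t) = √(-24 + t) (p(t) = √(t - 24) = √(-24 + t))
-1823 + p(-10) = -1823 + √(-24 - 10) = -1823 + √(-34) = -1823 + I*√34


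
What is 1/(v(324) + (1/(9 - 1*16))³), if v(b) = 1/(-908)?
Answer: -311444/1251 ≈ -248.96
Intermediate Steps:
v(b) = -1/908
1/(v(324) + (1/(9 - 1*16))³) = 1/(-1/908 + (1/(9 - 1*16))³) = 1/(-1/908 + (1/(9 - 16))³) = 1/(-1/908 + (1/(-7))³) = 1/(-1/908 + (-⅐)³) = 1/(-1/908 - 1/343) = 1/(-1251/311444) = -311444/1251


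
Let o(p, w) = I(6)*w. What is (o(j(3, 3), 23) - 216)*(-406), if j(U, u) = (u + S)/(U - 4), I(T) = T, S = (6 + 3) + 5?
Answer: 31668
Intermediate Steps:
S = 14 (S = 9 + 5 = 14)
j(U, u) = (14 + u)/(-4 + U) (j(U, u) = (u + 14)/(U - 4) = (14 + u)/(-4 + U))
o(p, w) = 6*w
(o(j(3, 3), 23) - 216)*(-406) = (6*23 - 216)*(-406) = (138 - 216)*(-406) = -78*(-406) = 31668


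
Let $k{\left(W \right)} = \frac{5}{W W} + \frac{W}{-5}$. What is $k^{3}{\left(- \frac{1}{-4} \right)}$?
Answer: $\frac{4088324799}{8000} \approx 5.1104 \cdot 10^{5}$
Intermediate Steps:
$k{\left(W \right)} = \frac{5}{W^{2}} - \frac{W}{5}$ ($k{\left(W \right)} = \frac{5}{W^{2}} + W \left(- \frac{1}{5}\right) = \frac{5}{W^{2}} - \frac{W}{5}$)
$k^{3}{\left(- \frac{1}{-4} \right)} = \left(\frac{5}{\frac{1}{16}} - \frac{\left(-1\right) \frac{1}{-4}}{5}\right)^{3} = \left(\frac{5}{\frac{1}{16}} - \frac{\left(-1\right) \left(- \frac{1}{4}\right)}{5}\right)^{3} = \left(5 \frac{1}{(\frac{1}{4})^{2}} - \frac{1}{20}\right)^{3} = \left(5 \cdot 16 - \frac{1}{20}\right)^{3} = \left(80 - \frac{1}{20}\right)^{3} = \left(\frac{1599}{20}\right)^{3} = \frac{4088324799}{8000}$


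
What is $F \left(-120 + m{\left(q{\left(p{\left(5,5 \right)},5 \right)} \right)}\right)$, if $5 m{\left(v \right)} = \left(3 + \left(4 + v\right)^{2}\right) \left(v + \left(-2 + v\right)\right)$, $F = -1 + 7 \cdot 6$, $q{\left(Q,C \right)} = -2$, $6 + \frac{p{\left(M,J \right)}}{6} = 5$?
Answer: $- \frac{26322}{5} \approx -5264.4$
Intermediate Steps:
$p{\left(M,J \right)} = -6$ ($p{\left(M,J \right)} = -36 + 6 \cdot 5 = -36 + 30 = -6$)
$F = 41$ ($F = -1 + 42 = 41$)
$m{\left(v \right)} = \frac{\left(-2 + 2 v\right) \left(3 + \left(4 + v\right)^{2}\right)}{5}$ ($m{\left(v \right)} = \frac{\left(3 + \left(4 + v\right)^{2}\right) \left(v + \left(-2 + v\right)\right)}{5} = \frac{\left(3 + \left(4 + v\right)^{2}\right) \left(-2 + 2 v\right)}{5} = \frac{\left(-2 + 2 v\right) \left(3 + \left(4 + v\right)^{2}\right)}{5}$)
$F \left(-120 + m{\left(q{\left(p{\left(5,5 \right)},5 \right)} \right)}\right) = 41 \left(-120 + \left(- \frac{38}{5} + \frac{2 \left(-2\right)^{3}}{5} + \frac{14 \left(-2\right)^{2}}{5} + \frac{22}{5} \left(-2\right)\right)\right) = 41 \left(-120 + \left(- \frac{38}{5} + \frac{2}{5} \left(-8\right) + \frac{14}{5} \cdot 4 - \frac{44}{5}\right)\right) = 41 \left(-120 - \frac{42}{5}\right) = 41 \left(- \frac{642}{5}\right) = - \frac{26322}{5}$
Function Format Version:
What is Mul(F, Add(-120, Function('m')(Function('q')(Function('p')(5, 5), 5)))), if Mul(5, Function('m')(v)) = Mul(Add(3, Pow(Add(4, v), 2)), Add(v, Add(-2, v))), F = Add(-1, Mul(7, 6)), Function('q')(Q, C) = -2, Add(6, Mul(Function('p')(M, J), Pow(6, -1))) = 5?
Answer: Rational(-26322, 5) ≈ -5264.4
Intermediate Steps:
Function('p')(M, J) = -6 (Function('p')(M, J) = Add(-36, Mul(6, 5)) = Add(-36, 30) = -6)
F = 41 (F = Add(-1, 42) = 41)
Function('m')(v) = Mul(Rational(1, 5), Add(-2, Mul(2, v)), Add(3, Pow(Add(4, v), 2))) (Function('m')(v) = Mul(Rational(1, 5), Mul(Add(3, Pow(Add(4, v), 2)), Add(v, Add(-2, v)))) = Mul(Rational(1, 5), Mul(Add(3, Pow(Add(4, v), 2)), Add(-2, Mul(2, v)))) = Mul(Rational(1, 5), Mul(Add(-2, Mul(2, v)), Add(3, Pow(Add(4, v), 2)))) = Mul(Rational(1, 5), Add(-2, Mul(2, v)), Add(3, Pow(Add(4, v), 2))))
Mul(F, Add(-120, Function('m')(Function('q')(Function('p')(5, 5), 5)))) = Mul(41, Add(-120, Add(Rational(-38, 5), Mul(Rational(2, 5), Pow(-2, 3)), Mul(Rational(14, 5), Pow(-2, 2)), Mul(Rational(22, 5), -2)))) = Mul(41, Add(-120, Add(Rational(-38, 5), Mul(Rational(2, 5), -8), Mul(Rational(14, 5), 4), Rational(-44, 5)))) = Mul(41, Add(-120, Add(Rational(-38, 5), Rational(-16, 5), Rational(56, 5), Rational(-44, 5)))) = Mul(41, Add(-120, Rational(-42, 5))) = Mul(41, Rational(-642, 5)) = Rational(-26322, 5)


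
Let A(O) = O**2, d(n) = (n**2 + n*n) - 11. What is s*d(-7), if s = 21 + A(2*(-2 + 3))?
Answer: 2175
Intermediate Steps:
d(n) = -11 + 2*n**2 (d(n) = (n**2 + n**2) - 11 = 2*n**2 - 11 = -11 + 2*n**2)
s = 25 (s = 21 + (2*(-2 + 3))**2 = 21 + (2*1)**2 = 21 + 2**2 = 21 + 4 = 25)
s*d(-7) = 25*(-11 + 2*(-7)**2) = 25*(-11 + 2*49) = 25*(-11 + 98) = 25*87 = 2175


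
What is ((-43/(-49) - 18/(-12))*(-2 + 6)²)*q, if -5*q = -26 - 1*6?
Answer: 59648/245 ≈ 243.46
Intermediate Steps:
q = 32/5 (q = -(-26 - 1*6)/5 = -(-26 - 6)/5 = -⅕*(-32) = 32/5 ≈ 6.4000)
((-43/(-49) - 18/(-12))*(-2 + 6)²)*q = ((-43/(-49) - 18/(-12))*(-2 + 6)²)*(32/5) = ((-43*(-1/49) - 18*(-1/12))*4²)*(32/5) = ((43/49 + 3/2)*16)*(32/5) = ((233/98)*16)*(32/5) = (1864/49)*(32/5) = 59648/245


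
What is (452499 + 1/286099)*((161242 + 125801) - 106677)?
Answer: 23350094233533132/286099 ≈ 8.1615e+10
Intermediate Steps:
(452499 + 1/286099)*((161242 + 125801) - 106677) = (452499 + 1/286099)*(287043 - 106677) = (129459511402/286099)*180366 = 23350094233533132/286099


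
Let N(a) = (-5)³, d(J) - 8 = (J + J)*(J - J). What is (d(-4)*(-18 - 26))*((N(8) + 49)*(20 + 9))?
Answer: 775808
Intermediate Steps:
d(J) = 8 (d(J) = 8 + (J + J)*(J - J) = 8 + (2*J)*0 = 8 + 0 = 8)
N(a) = -125
(d(-4)*(-18 - 26))*((N(8) + 49)*(20 + 9)) = (8*(-18 - 26))*((-125 + 49)*(20 + 9)) = (8*(-44))*(-76*29) = -352*(-2204) = 775808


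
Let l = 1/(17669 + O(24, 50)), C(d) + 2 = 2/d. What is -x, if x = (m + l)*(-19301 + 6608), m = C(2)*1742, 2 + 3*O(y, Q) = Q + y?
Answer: -391213555065/17693 ≈ -2.2111e+7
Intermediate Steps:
C(d) = -2 + 2/d
O(y, Q) = -2/3 + Q/3 + y/3 (O(y, Q) = -2/3 + (Q + y)/3 = -2/3 + (Q/3 + y/3) = -2/3 + Q/3 + y/3)
m = -1742 (m = (-2 + 2/2)*1742 = (-2 + 2*(1/2))*1742 = (-2 + 1)*1742 = -1*1742 = -1742)
l = 1/17693 (l = 1/(17669 + (-2/3 + (1/3)*50 + (1/3)*24)) = 1/(17669 + (-2/3 + 50/3 + 8)) = 1/(17669 + 24) = 1/17693 ≈ 5.6520e-5)
x = 391213555065/17693 (x = (-1742 + 1/17693)*(-19301 + 6608) = -30821205/17693*(-12693) = 391213555065/17693 ≈ 2.2111e+7)
-x = -1*391213555065/17693 = -391213555065/17693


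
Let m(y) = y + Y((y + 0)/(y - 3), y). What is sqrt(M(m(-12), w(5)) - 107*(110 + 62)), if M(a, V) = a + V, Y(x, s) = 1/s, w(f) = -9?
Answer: I*sqrt(663303)/6 ≈ 135.74*I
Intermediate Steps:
m(y) = y + 1/y
M(a, V) = V + a
sqrt(M(m(-12), w(5)) - 107*(110 + 62)) = sqrt((-9 + (-12 + 1/(-12))) - 107*(110 + 62)) = sqrt((-9 + (-12 - 1/12)) - 107*172) = sqrt((-9 - 145/12) - 18404) = sqrt(-253/12 - 18404) = sqrt(-221101/12) = I*sqrt(663303)/6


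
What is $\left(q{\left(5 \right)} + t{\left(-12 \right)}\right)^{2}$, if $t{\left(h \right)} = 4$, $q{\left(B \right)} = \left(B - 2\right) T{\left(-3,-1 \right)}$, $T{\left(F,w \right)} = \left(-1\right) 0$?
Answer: $16$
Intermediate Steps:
$T{\left(F,w \right)} = 0$
$q{\left(B \right)} = 0$ ($q{\left(B \right)} = \left(B - 2\right) 0 = \left(-2 + B\right) 0 = 0$)
$\left(q{\left(5 \right)} + t{\left(-12 \right)}\right)^{2} = \left(0 + 4\right)^{2} = 4^{2} = 16$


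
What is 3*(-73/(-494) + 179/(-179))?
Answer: -1263/494 ≈ -2.5567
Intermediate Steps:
3*(-73/(-494) + 179/(-179)) = 3*(-73*(-1/494) + 179*(-1/179)) = 3*(73/494 - 1) = 3*(-421/494) = -1263/494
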